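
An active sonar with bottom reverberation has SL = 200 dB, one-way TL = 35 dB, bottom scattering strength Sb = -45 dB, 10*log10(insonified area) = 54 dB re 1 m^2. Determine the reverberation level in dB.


139 dB


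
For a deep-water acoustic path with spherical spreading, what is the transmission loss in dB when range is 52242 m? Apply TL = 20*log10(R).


TL = 20*log10(52242) = 94.36

94.36 dB


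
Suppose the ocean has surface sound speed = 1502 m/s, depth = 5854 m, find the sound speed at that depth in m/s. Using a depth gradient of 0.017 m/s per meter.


1601.518 m/s


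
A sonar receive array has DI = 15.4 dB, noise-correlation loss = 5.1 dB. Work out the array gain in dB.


AG = DI - L_corr = 15.4 - 5.1 = 10.3

10.3 dB


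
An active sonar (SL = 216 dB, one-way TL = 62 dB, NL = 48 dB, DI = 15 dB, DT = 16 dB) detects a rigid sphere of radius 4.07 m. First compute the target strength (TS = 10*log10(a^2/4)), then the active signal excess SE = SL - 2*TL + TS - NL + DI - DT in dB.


Step 1: TS = 10*log10(4.07^2/4) = 6.17 dB
Step 2: SE = SL - 2*TL + TS - NL + DI - DT = 216 - 2*62 + (6.17) - 48 + 15 - 16 = 49.17

49.17 dB


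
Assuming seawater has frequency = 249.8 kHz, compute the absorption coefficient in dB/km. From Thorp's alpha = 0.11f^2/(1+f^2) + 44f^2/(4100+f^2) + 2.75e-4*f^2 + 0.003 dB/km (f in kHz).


f^2 = 62400.04
alpha = 0.11*62400.04/(1+62400.04) + 44*62400.04/(4100+62400.04) + 2.75e-4*62400.04 + 0.003 = 58.56

58.56 dB/km


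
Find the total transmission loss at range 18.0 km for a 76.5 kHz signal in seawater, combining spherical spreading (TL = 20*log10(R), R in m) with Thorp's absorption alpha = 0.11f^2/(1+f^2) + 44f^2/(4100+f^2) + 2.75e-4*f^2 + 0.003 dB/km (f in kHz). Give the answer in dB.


Step 1 (Thorp): alpha = 0.11*5852.25/(1+5852.25) + 44*5852.25/(4100+5852.25) + 2.75e-4*5852.25 + 0.003 = 27.5958 dB/km
Step 2: TL_spread = 20*log10(18000) = 85.11 dB
Step 3: TL_abs = alpha*R = 27.5958 * 18.0 = 496.72 dB
Step 4: TL_total = 85.11 + 496.72 = 581.83

581.83 dB


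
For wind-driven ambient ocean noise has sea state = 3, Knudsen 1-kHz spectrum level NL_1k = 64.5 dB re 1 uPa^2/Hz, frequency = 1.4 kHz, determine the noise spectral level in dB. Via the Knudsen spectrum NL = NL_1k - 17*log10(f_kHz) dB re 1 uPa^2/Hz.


NL = NL_1k - 17*log10(f_kHz) = 64.5 - 17*log10(1.4) = 64.5 - (2.48) = 62.02

62.02 dB


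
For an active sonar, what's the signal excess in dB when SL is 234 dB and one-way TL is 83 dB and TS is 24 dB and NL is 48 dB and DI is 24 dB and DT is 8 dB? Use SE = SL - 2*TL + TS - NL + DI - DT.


SE = SL - 2*TL + TS - NL + DI - DT = 234 - 2*83 + (24) - 48 + 24 - 8 = 60

60 dB


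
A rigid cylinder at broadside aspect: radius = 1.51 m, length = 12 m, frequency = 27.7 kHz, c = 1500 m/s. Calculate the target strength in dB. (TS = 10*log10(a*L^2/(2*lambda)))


lambda = 1500/27700 = 0.05415 m
TS = 10*log10(1.51*12^2/(2*0.05415)) = 33.03

33.03 dB


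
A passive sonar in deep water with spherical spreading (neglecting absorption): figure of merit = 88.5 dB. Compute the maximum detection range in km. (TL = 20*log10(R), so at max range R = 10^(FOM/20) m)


26.61 km


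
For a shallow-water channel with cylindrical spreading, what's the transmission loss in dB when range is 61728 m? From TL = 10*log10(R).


TL = 10*log10(61728) = 47.9

47.9 dB


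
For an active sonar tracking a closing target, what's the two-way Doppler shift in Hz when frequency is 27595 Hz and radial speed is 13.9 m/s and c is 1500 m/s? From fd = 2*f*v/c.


fd = 2*f*v/c = 2 * 27595 * 13.9 / 1500 = 511.43

511.43 Hz


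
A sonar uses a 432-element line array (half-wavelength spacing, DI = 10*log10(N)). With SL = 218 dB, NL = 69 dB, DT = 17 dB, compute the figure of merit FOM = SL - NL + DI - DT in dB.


158.35 dB


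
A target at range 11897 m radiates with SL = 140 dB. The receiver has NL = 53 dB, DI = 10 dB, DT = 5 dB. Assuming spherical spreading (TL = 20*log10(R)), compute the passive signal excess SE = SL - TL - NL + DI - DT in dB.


Step 1: TL = 20*log10(11897) = 81.51 dB
Step 2: SE = 140 - 81.51 - 53 + 10 - 5 = 10.49

10.49 dB


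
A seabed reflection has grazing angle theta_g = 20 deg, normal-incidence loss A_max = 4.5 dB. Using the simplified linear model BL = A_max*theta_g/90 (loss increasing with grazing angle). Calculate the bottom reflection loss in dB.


BL = A_max * theta_g / 90 = 4.5 * 20 / 90 = 1.0

1.0 dB


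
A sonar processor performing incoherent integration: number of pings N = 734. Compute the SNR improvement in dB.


14.33 dB


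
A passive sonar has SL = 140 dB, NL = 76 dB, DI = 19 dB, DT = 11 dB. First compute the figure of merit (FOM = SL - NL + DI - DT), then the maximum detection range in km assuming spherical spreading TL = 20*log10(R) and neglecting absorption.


Step 1: FOM = SL - NL + DI - DT = 140 - 76 + 19 - 11 = 72 dB
Step 2: at max range FOM = TL = 20*log10(R), so R = 10^(72/20) = 3981.07 m = 3.98 km

3.98 km


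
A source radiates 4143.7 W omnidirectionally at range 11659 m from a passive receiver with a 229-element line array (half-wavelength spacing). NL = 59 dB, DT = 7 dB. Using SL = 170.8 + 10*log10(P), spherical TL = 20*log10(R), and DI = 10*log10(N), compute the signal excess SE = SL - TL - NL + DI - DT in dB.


83.24 dB


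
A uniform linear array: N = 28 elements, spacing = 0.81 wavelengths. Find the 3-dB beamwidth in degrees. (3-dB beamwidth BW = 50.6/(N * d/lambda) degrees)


BW = 50.6 / (28 * 0.81) = 50.6 / 22.68 = 2.23

2.23 deg


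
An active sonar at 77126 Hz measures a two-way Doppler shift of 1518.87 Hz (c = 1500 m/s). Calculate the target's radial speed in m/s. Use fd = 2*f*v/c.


From fd = 2*f*v/c, v = c*fd/(2*f) = 1500 * 1518.87 / (2*77126) = 14.77

14.77 m/s


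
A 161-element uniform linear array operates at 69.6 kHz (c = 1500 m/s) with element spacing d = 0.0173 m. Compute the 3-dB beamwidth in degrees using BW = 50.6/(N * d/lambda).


Step 1: lambda = 1500/69600 = 0.02155 m
Step 2: d/lambda = 0.0173/0.02155 = 0.8028
Step 3: BW = 50.6/(N * d/lambda) = 50.6/(161 * 0.8028) = 0.39

0.39 deg


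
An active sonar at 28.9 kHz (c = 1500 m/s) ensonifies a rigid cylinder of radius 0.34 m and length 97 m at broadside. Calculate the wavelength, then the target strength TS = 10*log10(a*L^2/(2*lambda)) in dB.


Step 1: lambda = c/f = 1500/28900 = 0.0519 m
Step 2: TS = 10*log10(a*L^2/(2*lambda)) = 10*log10(0.34*97^2/(2*0.0519)) = 44.89

44.89 dB


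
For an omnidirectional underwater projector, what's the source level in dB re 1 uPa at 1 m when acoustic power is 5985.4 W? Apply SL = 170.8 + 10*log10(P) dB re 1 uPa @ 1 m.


208.57 dB


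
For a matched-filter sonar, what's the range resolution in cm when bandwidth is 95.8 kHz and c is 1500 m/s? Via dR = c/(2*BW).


0.78 cm


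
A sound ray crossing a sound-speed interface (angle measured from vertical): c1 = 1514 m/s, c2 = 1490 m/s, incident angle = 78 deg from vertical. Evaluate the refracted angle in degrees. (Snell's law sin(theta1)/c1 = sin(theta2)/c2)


74.29 deg


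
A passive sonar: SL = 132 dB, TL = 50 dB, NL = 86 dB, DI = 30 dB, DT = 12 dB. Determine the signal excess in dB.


SE = SL - TL - NL + DI - DT = 132 - 50 - 86 + 30 - 12 = 14

14 dB


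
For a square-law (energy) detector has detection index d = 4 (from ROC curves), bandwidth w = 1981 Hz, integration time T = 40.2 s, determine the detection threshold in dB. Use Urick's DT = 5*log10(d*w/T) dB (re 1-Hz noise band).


DT = 5*log10(d*w/T) = 5*log10(4 * 1981 / 40.2) = 5*log10(197.11) = 11.47

11.47 dB


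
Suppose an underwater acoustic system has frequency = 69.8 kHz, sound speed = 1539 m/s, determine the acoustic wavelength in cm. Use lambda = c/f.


2.2 cm


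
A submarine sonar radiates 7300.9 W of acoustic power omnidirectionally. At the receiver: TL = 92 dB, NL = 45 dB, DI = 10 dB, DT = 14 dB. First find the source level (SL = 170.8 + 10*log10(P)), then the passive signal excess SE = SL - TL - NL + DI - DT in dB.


Step 1: SL = 170.8 + 10*log10(7300.9) = 209.43 dB
Step 2: SE = SL - TL - NL + DI - DT = 209.43 - 92 - 45 + 10 - 14 = 68.43

68.43 dB


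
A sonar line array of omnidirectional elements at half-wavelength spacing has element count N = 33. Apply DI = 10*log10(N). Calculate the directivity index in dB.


DI = 10*log10(33) = 15.19

15.19 dB


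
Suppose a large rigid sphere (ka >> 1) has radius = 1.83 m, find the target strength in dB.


TS = 10*log10(1.83^2 / 4) = 10*log10(0.837225) = -0.77

-0.77 dB


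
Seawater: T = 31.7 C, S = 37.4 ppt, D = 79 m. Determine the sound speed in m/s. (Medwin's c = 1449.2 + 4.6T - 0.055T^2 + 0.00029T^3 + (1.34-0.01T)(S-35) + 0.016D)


c = 1449.2 + 4.6*31.7 - 0.055*31.7^2 + 0.00029*31.7^3 + (1.34 - 0.01*31.7)*(37.4 - 35) + 0.016*79 = 1552.71

1552.71 m/s


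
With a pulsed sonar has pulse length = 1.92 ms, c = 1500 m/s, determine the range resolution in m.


dR = c*tau/2 = 1500 * 1.92e-3 / 2 = 1.44

1.44 m


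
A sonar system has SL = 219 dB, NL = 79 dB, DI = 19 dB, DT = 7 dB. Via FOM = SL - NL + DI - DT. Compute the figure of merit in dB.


FOM = SL - NL + DI - DT = 219 - 79 + 19 - 7 = 152

152 dB


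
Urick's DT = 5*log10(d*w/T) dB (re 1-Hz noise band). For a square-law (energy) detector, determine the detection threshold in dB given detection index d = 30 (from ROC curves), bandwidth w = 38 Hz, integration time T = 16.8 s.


DT = 5*log10(d*w/T) = 5*log10(30 * 38 / 16.8) = 5*log10(67.86) = 9.16

9.16 dB


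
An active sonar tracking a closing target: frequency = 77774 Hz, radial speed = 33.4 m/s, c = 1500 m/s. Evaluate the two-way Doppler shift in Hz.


fd = 2*f*v/c = 2 * 77774 * 33.4 / 1500 = 3463.54

3463.54 Hz


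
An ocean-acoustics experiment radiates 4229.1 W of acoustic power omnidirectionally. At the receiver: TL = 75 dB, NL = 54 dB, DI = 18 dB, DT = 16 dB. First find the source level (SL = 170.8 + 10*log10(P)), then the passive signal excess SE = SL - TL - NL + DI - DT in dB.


Step 1: SL = 170.8 + 10*log10(4229.1) = 207.06 dB
Step 2: SE = SL - TL - NL + DI - DT = 207.06 - 75 - 54 + 18 - 16 = 80.06

80.06 dB


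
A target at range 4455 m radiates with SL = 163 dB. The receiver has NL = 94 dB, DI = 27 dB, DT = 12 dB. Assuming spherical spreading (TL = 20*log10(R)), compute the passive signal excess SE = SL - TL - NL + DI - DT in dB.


Step 1: TL = 20*log10(4455) = 72.98 dB
Step 2: SE = 163 - 72.98 - 94 + 27 - 12 = 11.02

11.02 dB


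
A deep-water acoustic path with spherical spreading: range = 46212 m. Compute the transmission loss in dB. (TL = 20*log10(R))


TL = 20*log10(46212) = 93.3

93.3 dB


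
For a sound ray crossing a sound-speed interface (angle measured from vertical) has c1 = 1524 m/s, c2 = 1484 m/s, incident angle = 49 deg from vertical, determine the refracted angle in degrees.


sin(theta2) = (c2/c1)*sin(theta1) = (1484/1524)*sin(49 deg) = 0.7349
theta2 = arcsin(0.7349) = 47.3

47.3 deg


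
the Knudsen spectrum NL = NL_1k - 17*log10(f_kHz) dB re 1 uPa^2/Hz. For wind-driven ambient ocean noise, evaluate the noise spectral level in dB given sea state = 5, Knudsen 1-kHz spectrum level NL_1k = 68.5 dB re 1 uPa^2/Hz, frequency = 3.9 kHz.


NL = NL_1k - 17*log10(f_kHz) = 68.5 - 17*log10(3.9) = 68.5 - (10.05) = 58.45

58.45 dB


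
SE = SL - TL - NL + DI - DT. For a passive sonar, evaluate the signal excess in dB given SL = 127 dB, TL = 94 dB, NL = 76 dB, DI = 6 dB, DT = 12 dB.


SE = SL - TL - NL + DI - DT = 127 - 94 - 76 + 6 - 12 = -49

-49 dB


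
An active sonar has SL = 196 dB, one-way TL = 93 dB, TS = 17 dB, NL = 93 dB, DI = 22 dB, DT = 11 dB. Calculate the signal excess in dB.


SE = SL - 2*TL + TS - NL + DI - DT = 196 - 2*93 + (17) - 93 + 22 - 11 = -55

-55 dB


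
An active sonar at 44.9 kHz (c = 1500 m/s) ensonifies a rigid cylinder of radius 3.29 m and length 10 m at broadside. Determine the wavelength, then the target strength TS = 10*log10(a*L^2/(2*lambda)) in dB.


Step 1: lambda = c/f = 1500/44900 = 0.03341 m
Step 2: TS = 10*log10(a*L^2/(2*lambda)) = 10*log10(3.29*10^2/(2*0.03341)) = 36.92

36.92 dB


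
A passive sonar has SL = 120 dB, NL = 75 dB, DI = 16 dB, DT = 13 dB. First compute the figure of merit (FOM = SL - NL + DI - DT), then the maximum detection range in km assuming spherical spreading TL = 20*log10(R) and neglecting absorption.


Step 1: FOM = SL - NL + DI - DT = 120 - 75 + 16 - 13 = 48 dB
Step 2: at max range FOM = TL = 20*log10(R), so R = 10^(48/20) = 251.19 m = 0.25 km

0.25 km


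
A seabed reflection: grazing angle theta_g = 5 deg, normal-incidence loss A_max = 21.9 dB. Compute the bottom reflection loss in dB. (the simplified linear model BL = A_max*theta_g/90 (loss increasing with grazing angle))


BL = A_max * theta_g / 90 = 21.9 * 5 / 90 = 1.22

1.22 dB


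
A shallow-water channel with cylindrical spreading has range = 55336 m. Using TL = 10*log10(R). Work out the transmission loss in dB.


TL = 10*log10(55336) = 47.43

47.43 dB


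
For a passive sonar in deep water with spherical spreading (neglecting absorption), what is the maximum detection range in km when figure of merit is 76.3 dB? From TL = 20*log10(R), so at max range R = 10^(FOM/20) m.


At max range FOM = TL, so 20*log10(R) = 76.3
R = 10^(76.3/20) = 6531.31 m = 6.53 km

6.53 km


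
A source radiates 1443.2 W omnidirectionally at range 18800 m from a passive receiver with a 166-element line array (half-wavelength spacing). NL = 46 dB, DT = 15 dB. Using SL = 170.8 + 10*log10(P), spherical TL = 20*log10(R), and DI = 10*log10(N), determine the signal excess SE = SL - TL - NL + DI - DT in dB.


78.11 dB


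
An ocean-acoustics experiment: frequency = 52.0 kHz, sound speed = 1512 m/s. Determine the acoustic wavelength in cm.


lambda = c/f = 1512 / 52000 = 0.0291 m = 2.91 cm

2.91 cm


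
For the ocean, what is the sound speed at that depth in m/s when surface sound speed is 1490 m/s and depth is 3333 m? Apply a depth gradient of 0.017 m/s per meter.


1546.661 m/s


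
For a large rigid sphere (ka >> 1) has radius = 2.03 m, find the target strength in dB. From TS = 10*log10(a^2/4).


0.13 dB


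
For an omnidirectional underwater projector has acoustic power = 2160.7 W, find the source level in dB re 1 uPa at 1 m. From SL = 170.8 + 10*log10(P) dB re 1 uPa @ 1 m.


SL = 170.8 + 10*log10(2160.7) = 170.8 + 33.35 = 204.15

204.15 dB


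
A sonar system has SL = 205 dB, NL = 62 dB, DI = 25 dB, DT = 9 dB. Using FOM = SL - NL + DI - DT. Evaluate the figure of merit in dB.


FOM = SL - NL + DI - DT = 205 - 62 + 25 - 9 = 159

159 dB


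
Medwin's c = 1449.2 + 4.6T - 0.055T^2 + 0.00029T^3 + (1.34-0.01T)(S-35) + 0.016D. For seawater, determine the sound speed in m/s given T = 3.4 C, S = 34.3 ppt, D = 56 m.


c = 1449.2 + 4.6*3.4 - 0.055*3.4^2 + 0.00029*3.4^3 + (1.34 - 0.01*3.4)*(34.3 - 35) + 0.016*56 = 1464.2

1464.2 m/s


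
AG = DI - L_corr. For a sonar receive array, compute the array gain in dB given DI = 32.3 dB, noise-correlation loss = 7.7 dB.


AG = DI - L_corr = 32.3 - 7.7 = 24.6

24.6 dB


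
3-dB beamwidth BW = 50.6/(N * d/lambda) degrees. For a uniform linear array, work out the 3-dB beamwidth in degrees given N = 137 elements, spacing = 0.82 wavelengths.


BW = 50.6 / (137 * 0.82) = 50.6 / 112.34 = 0.45

0.45 deg


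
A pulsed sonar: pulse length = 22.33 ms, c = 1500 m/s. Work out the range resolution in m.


dR = c*tau/2 = 1500 * 22.33e-3 / 2 = 16.7475

16.7475 m


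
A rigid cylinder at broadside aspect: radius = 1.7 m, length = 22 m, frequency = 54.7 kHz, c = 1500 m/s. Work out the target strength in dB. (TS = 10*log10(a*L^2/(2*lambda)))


lambda = 1500/54700 = 0.02742 m
TS = 10*log10(1.7*22^2/(2*0.02742)) = 41.76

41.76 dB


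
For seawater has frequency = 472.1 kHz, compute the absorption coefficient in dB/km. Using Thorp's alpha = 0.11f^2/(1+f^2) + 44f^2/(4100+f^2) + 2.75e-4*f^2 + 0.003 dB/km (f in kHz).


f^2 = 222878.41
alpha = 0.11*222878.41/(1+222878.41) + 44*222878.41/(4100+222878.41) + 2.75e-4*222878.41 + 0.003 = 104.61

104.61 dB/km


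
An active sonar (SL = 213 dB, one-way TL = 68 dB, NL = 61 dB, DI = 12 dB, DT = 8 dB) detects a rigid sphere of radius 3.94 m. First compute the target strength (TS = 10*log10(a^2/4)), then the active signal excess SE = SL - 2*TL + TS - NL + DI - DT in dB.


Step 1: TS = 10*log10(3.94^2/4) = 5.89 dB
Step 2: SE = SL - 2*TL + TS - NL + DI - DT = 213 - 2*68 + (5.89) - 61 + 12 - 8 = 25.89

25.89 dB


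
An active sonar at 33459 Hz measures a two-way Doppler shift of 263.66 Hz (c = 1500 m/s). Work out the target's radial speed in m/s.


From fd = 2*f*v/c, v = c*fd/(2*f) = 1500 * 263.66 / (2*33459) = 5.91

5.91 m/s


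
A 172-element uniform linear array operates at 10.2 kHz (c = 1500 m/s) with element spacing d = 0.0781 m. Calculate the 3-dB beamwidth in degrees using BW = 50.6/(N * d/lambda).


Step 1: lambda = 1500/10200 = 0.14706 m
Step 2: d/lambda = 0.0781/0.14706 = 0.5311
Step 3: BW = 50.6/(N * d/lambda) = 50.6/(172 * 0.5311) = 0.55

0.55 deg


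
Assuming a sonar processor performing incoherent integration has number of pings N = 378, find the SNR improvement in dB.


Gain = 5*log10(378) = 12.89

12.89 dB


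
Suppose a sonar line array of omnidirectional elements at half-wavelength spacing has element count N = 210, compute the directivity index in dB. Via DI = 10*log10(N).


DI = 10*log10(210) = 23.22

23.22 dB


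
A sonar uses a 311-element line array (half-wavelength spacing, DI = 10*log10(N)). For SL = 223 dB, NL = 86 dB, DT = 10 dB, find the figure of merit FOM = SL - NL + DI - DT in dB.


Step 1: DI = 10*log10(311) = 24.93 dB
Step 2: FOM = SL - NL + DI - DT = 223 - 86 + 24.93 - 10 = 151.93

151.93 dB


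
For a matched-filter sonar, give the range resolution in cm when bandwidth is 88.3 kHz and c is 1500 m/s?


dR = c/(2*BW) = 1500 / (2 * 88.3e3) = 0.0085 m = 0.85 cm

0.85 cm


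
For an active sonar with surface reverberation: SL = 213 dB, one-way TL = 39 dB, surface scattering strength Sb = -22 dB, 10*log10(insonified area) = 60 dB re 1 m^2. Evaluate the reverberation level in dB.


RL = SL - 2*TL + Sb + 10*log10(A) = 213 - 2*39 + (-22) + 60 = 173

173 dB


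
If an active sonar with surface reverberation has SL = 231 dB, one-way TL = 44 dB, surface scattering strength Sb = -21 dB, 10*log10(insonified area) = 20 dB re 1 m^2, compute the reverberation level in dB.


RL = SL - 2*TL + Sb + 10*log10(A) = 231 - 2*44 + (-21) + 20 = 142

142 dB


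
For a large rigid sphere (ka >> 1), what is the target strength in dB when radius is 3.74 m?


5.44 dB


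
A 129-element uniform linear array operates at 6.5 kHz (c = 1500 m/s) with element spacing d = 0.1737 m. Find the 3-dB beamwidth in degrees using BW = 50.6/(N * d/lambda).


Step 1: lambda = 1500/6500 = 0.23077 m
Step 2: d/lambda = 0.1737/0.23077 = 0.7527
Step 3: BW = 50.6/(N * d/lambda) = 50.6/(129 * 0.7527) = 0.52

0.52 deg


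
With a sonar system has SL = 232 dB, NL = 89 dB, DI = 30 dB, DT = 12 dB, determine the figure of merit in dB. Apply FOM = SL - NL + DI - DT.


FOM = SL - NL + DI - DT = 232 - 89 + 30 - 12 = 161

161 dB


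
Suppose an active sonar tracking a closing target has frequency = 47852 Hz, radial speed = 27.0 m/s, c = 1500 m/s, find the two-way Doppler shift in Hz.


fd = 2*f*v/c = 2 * 47852 * 27.0 / 1500 = 1722.67

1722.67 Hz


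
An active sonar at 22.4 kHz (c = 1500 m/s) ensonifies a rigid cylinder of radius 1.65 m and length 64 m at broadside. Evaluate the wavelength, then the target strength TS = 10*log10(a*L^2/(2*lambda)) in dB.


Step 1: lambda = c/f = 1500/22400 = 0.06696 m
Step 2: TS = 10*log10(a*L^2/(2*lambda)) = 10*log10(1.65*64^2/(2*0.06696)) = 47.03

47.03 dB


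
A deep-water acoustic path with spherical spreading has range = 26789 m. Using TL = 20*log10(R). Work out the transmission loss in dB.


TL = 20*log10(26789) = 88.56

88.56 dB


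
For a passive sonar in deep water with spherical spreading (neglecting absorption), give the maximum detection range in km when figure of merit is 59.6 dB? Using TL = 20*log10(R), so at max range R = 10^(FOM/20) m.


At max range FOM = TL, so 20*log10(R) = 59.6
R = 10^(59.6/20) = 954.99 m = 0.95 km

0.95 km


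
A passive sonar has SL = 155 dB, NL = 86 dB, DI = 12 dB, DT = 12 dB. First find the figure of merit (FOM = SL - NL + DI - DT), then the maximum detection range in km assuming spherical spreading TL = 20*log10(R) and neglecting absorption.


Step 1: FOM = SL - NL + DI - DT = 155 - 86 + 12 - 12 = 69 dB
Step 2: at max range FOM = TL = 20*log10(R), so R = 10^(69/20) = 2818.38 m = 2.82 km

2.82 km


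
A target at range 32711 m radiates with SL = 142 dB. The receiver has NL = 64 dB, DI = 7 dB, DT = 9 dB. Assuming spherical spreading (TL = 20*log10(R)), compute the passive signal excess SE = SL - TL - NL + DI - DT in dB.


Step 1: TL = 20*log10(32711) = 90.29 dB
Step 2: SE = 142 - 90.29 - 64 + 7 - 9 = -14.29

-14.29 dB


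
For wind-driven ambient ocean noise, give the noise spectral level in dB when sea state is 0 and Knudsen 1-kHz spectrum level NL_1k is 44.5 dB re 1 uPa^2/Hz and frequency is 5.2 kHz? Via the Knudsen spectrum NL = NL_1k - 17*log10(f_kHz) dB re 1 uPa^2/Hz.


32.33 dB


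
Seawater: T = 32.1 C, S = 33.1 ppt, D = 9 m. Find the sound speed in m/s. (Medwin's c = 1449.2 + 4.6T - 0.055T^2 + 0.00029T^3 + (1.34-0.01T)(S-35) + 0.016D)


c = 1449.2 + 4.6*32.1 - 0.055*32.1^2 + 0.00029*32.1^3 + (1.34 - 0.01*32.1)*(33.1 - 35) + 0.016*9 = 1547.99

1547.99 m/s


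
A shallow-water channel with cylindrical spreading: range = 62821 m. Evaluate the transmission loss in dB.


TL = 10*log10(62821) = 47.98

47.98 dB


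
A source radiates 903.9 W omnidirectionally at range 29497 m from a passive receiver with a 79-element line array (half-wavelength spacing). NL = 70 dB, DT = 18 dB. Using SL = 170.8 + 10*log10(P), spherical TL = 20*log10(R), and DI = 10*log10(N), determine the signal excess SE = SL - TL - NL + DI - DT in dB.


41.94 dB


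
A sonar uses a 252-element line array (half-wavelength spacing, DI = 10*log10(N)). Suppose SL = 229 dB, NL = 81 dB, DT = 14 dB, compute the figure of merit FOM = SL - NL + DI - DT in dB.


158.01 dB


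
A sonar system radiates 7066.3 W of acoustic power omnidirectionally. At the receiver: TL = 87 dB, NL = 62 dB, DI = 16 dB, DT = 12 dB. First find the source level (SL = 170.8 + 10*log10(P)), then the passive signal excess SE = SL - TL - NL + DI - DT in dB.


Step 1: SL = 170.8 + 10*log10(7066.3) = 209.29 dB
Step 2: SE = SL - TL - NL + DI - DT = 209.29 - 87 - 62 + 16 - 12 = 64.29

64.29 dB


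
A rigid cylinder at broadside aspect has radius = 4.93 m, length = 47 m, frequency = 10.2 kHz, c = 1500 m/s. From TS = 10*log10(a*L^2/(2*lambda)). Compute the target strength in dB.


45.69 dB


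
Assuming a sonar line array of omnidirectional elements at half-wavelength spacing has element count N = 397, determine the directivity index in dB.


DI = 10*log10(397) = 25.99

25.99 dB


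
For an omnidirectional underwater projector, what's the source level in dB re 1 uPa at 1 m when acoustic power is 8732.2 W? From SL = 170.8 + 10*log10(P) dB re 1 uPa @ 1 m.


SL = 170.8 + 10*log10(8732.2) = 170.8 + 39.41 = 210.21

210.21 dB


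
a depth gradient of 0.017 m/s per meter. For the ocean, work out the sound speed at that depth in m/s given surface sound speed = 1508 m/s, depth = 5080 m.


c = 1508 + 0.017 * 5080 = 1594.36

1594.36 m/s


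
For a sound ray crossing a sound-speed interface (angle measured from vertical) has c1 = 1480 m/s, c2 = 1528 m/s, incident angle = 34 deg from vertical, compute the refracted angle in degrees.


35.26 deg


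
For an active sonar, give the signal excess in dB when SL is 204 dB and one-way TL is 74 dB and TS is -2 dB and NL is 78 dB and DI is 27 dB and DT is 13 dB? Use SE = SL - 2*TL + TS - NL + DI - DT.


SE = SL - 2*TL + TS - NL + DI - DT = 204 - 2*74 + (-2) - 78 + 27 - 13 = -10

-10 dB


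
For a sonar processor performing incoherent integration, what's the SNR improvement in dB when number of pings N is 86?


9.67 dB


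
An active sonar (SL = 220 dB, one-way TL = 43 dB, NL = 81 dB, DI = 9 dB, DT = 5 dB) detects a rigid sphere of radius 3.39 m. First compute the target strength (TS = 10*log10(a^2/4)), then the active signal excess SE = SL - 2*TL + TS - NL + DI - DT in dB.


Step 1: TS = 10*log10(3.39^2/4) = 4.58 dB
Step 2: SE = SL - 2*TL + TS - NL + DI - DT = 220 - 2*43 + (4.58) - 81 + 9 - 5 = 61.58

61.58 dB


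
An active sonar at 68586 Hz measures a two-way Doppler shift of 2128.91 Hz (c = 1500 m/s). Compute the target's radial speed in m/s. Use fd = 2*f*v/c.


From fd = 2*f*v/c, v = c*fd/(2*f) = 1500 * 2128.91 / (2*68586) = 23.28

23.28 m/s


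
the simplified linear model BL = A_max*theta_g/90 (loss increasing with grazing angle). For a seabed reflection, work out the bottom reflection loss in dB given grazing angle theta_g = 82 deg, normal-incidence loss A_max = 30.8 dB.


BL = A_max * theta_g / 90 = 30.8 * 82 / 90 = 28.06

28.06 dB


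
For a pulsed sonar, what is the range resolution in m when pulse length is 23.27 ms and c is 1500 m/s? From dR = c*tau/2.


17.4525 m


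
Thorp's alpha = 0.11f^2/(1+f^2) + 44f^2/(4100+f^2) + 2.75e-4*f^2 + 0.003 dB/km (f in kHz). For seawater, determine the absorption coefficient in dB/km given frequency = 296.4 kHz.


f^2 = 87852.96
alpha = 0.11*87852.96/(1+87852.96) + 44*87852.96/(4100+87852.96) + 2.75e-4*87852.96 + 0.003 = 66.311

66.311 dB/km


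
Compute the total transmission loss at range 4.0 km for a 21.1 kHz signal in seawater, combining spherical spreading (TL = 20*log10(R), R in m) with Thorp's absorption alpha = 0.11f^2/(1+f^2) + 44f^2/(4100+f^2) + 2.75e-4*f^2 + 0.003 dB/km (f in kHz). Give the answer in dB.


90.22 dB


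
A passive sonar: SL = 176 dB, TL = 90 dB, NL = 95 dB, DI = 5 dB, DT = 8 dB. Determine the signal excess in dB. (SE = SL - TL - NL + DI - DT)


SE = SL - TL - NL + DI - DT = 176 - 90 - 95 + 5 - 8 = -12

-12 dB


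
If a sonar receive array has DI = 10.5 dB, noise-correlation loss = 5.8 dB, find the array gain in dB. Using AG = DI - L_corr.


AG = DI - L_corr = 10.5 - 5.8 = 4.7

4.7 dB


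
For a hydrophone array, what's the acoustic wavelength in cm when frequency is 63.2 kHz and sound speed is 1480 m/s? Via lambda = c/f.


lambda = c/f = 1480 / 63200 = 0.0234 m = 2.34 cm

2.34 cm


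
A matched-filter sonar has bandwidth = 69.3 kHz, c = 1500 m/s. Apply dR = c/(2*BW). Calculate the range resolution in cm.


dR = c/(2*BW) = 1500 / (2 * 69.3e3) = 0.0108 m = 1.08 cm

1.08 cm


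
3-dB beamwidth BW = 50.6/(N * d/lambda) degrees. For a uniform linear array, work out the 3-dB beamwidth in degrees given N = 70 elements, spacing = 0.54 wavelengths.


BW = 50.6 / (70 * 0.54) = 50.6 / 37.8 = 1.34

1.34 deg


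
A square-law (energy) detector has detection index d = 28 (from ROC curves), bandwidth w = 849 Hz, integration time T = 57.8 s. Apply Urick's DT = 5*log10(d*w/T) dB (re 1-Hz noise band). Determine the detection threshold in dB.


DT = 5*log10(d*w/T) = 5*log10(28 * 849 / 57.8) = 5*log10(411.28) = 13.07

13.07 dB


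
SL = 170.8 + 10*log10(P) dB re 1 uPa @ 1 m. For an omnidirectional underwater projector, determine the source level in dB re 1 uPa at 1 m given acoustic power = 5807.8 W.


SL = 170.8 + 10*log10(5807.8) = 170.8 + 37.64 = 208.44

208.44 dB


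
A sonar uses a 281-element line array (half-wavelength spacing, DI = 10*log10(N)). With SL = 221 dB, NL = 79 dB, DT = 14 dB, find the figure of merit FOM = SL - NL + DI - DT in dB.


Step 1: DI = 10*log10(281) = 24.49 dB
Step 2: FOM = SL - NL + DI - DT = 221 - 79 + 24.49 - 14 = 152.49

152.49 dB


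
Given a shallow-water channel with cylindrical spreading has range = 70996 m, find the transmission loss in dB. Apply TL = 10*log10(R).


48.51 dB


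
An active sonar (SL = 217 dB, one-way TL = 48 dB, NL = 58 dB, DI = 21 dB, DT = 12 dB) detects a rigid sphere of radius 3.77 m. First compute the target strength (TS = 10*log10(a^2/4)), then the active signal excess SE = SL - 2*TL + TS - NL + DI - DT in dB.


Step 1: TS = 10*log10(3.77^2/4) = 5.51 dB
Step 2: SE = SL - 2*TL + TS - NL + DI - DT = 217 - 2*48 + (5.51) - 58 + 21 - 12 = 77.51

77.51 dB


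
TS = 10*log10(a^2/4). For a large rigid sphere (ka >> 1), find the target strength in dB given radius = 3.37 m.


TS = 10*log10(3.37^2 / 4) = 10*log10(2.839225) = 4.53

4.53 dB


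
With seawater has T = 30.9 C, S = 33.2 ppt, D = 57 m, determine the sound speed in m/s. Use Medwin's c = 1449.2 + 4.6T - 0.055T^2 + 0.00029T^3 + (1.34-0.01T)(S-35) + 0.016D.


1546.44 m/s


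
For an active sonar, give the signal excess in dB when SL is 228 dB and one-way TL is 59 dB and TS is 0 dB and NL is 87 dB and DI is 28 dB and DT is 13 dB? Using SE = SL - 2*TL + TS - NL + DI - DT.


SE = SL - 2*TL + TS - NL + DI - DT = 228 - 2*59 + (0) - 87 + 28 - 13 = 38

38 dB


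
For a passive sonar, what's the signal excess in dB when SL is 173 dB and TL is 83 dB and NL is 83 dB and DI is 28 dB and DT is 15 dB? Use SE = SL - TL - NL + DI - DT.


SE = SL - TL - NL + DI - DT = 173 - 83 - 83 + 28 - 15 = 20

20 dB


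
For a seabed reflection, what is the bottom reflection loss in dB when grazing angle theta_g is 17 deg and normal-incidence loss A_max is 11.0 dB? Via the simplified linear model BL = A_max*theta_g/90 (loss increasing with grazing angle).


2.08 dB


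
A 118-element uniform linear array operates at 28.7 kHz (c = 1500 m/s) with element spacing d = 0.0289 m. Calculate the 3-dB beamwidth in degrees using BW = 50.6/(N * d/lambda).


Step 1: lambda = 1500/28700 = 0.05226 m
Step 2: d/lambda = 0.0289/0.05226 = 0.553
Step 3: BW = 50.6/(N * d/lambda) = 50.6/(118 * 0.553) = 0.78

0.78 deg


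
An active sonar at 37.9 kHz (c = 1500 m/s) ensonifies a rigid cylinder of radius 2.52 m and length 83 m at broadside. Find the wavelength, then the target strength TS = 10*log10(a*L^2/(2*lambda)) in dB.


Step 1: lambda = c/f = 1500/37900 = 0.03958 m
Step 2: TS = 10*log10(a*L^2/(2*lambda)) = 10*log10(2.52*83^2/(2*0.03958)) = 53.41

53.41 dB


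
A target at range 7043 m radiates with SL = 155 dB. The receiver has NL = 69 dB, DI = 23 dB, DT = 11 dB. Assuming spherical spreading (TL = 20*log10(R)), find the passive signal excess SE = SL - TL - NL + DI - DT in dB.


Step 1: TL = 20*log10(7043) = 76.96 dB
Step 2: SE = 155 - 76.96 - 69 + 23 - 11 = 21.04

21.04 dB


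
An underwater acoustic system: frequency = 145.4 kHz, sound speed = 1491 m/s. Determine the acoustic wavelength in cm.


lambda = c/f = 1491 / 145400 = 0.0103 m = 1.03 cm

1.03 cm


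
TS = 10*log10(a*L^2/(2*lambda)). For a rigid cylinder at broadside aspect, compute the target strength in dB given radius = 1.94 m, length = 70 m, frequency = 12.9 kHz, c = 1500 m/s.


lambda = 1500/12900 = 0.11628 m
TS = 10*log10(1.94*70^2/(2*0.11628)) = 46.11

46.11 dB


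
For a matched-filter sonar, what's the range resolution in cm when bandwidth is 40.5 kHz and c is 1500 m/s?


dR = c/(2*BW) = 1500 / (2 * 40.5e3) = 0.0185 m = 1.85 cm

1.85 cm


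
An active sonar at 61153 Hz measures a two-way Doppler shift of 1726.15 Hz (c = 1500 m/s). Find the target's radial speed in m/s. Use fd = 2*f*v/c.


21.17 m/s


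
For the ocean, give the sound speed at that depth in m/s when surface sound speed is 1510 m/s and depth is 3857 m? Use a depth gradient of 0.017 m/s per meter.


c = 1510 + 0.017 * 3857 = 1575.569

1575.569 m/s


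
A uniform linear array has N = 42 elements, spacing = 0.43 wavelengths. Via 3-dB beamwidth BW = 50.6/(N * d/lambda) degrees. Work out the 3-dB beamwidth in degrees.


BW = 50.6 / (42 * 0.43) = 50.6 / 18.06 = 2.8

2.8 deg


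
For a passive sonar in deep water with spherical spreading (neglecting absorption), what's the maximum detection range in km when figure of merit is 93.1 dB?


45.19 km


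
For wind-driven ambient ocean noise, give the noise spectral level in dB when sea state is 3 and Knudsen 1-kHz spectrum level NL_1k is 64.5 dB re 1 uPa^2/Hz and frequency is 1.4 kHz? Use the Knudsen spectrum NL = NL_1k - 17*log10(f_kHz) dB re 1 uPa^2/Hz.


NL = NL_1k - 17*log10(f_kHz) = 64.5 - 17*log10(1.4) = 64.5 - (2.48) = 62.02

62.02 dB


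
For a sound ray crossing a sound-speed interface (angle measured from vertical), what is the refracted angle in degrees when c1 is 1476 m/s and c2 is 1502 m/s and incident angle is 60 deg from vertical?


sin(theta2) = (c2/c1)*sin(theta1) = (1502/1476)*sin(60 deg) = 0.88128
theta2 = arcsin(0.88128) = 61.8

61.8 deg


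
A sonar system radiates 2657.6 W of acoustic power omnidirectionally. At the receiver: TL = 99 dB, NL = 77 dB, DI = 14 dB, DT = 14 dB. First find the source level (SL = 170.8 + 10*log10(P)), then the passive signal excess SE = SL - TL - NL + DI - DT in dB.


Step 1: SL = 170.8 + 10*log10(2657.6) = 205.04 dB
Step 2: SE = SL - TL - NL + DI - DT = 205.04 - 99 - 77 + 14 - 14 = 29.04

29.04 dB


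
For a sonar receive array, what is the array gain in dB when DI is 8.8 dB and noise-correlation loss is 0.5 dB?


AG = DI - L_corr = 8.8 - 0.5 = 8.3

8.3 dB


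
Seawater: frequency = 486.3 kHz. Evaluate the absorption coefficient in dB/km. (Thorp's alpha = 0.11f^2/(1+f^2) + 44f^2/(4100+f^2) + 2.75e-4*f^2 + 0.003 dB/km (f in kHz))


108.397 dB/km


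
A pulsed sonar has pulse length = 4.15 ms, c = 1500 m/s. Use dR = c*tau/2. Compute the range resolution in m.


dR = c*tau/2 = 1500 * 4.15e-3 / 2 = 3.1125

3.1125 m


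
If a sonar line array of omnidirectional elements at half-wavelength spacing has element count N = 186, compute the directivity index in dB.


22.7 dB


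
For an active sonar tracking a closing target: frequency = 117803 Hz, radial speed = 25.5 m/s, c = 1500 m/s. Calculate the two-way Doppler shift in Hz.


fd = 2*f*v/c = 2 * 117803 * 25.5 / 1500 = 4005.3

4005.3 Hz


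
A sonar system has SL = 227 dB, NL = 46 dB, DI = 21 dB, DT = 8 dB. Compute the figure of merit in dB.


FOM = SL - NL + DI - DT = 227 - 46 + 21 - 8 = 194

194 dB


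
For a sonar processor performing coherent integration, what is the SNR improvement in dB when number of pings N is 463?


Gain = 10*log10(463) = 26.66

26.66 dB


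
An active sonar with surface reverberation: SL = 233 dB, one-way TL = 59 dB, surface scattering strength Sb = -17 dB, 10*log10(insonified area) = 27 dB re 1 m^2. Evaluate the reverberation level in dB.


RL = SL - 2*TL + Sb + 10*log10(A) = 233 - 2*59 + (-17) + 27 = 125

125 dB


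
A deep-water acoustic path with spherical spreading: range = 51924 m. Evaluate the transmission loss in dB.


TL = 20*log10(51924) = 94.31

94.31 dB


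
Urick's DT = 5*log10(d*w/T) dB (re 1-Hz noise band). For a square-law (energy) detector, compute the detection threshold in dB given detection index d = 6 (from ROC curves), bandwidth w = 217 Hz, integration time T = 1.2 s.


DT = 5*log10(d*w/T) = 5*log10(6 * 217 / 1.2) = 5*log10(1085.0) = 15.18

15.18 dB


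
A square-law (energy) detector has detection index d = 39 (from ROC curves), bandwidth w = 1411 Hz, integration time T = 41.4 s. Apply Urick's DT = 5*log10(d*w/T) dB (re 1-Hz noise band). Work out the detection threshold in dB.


15.62 dB


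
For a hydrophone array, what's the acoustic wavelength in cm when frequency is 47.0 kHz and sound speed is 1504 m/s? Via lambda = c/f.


lambda = c/f = 1504 / 47000 = 0.032 m = 3.2 cm

3.2 cm


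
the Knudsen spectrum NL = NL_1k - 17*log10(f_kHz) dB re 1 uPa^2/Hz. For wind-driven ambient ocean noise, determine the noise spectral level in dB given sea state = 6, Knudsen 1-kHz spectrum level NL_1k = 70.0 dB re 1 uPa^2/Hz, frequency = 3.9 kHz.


NL = NL_1k - 17*log10(f_kHz) = 70.0 - 17*log10(3.9) = 70.0 - (10.05) = 59.95

59.95 dB


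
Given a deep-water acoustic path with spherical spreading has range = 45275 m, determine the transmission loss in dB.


93.12 dB


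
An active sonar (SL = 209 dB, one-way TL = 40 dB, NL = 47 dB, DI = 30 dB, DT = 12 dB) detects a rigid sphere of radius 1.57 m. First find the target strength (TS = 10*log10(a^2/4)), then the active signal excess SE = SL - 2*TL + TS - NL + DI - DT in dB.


Step 1: TS = 10*log10(1.57^2/4) = -2.1 dB
Step 2: SE = SL - 2*TL + TS - NL + DI - DT = 209 - 2*40 + (-2.1) - 47 + 30 - 12 = 97.9

97.9 dB


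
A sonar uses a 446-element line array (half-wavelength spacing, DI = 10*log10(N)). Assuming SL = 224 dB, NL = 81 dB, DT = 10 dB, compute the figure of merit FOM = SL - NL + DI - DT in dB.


Step 1: DI = 10*log10(446) = 26.49 dB
Step 2: FOM = SL - NL + DI - DT = 224 - 81 + 26.49 - 10 = 159.49

159.49 dB


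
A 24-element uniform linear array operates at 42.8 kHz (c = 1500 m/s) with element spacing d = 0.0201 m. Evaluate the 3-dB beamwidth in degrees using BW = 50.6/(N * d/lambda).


Step 1: lambda = 1500/42800 = 0.03505 m
Step 2: d/lambda = 0.0201/0.03505 = 0.5735
Step 3: BW = 50.6/(N * d/lambda) = 50.6/(24 * 0.5735) = 3.68

3.68 deg


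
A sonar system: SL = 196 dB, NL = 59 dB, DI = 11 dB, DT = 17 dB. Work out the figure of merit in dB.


131 dB


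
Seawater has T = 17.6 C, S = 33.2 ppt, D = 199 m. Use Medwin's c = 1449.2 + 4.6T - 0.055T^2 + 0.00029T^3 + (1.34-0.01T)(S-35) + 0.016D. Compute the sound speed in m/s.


c = 1449.2 + 4.6*17.6 - 0.055*17.6^2 + 0.00029*17.6^3 + (1.34 - 0.01*17.6)*(33.2 - 35) + 0.016*199 = 1515.79

1515.79 m/s


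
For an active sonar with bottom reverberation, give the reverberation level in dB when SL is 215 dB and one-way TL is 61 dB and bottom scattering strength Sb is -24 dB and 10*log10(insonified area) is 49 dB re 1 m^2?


RL = SL - 2*TL + Sb + 10*log10(A) = 215 - 2*61 + (-24) + 49 = 118

118 dB


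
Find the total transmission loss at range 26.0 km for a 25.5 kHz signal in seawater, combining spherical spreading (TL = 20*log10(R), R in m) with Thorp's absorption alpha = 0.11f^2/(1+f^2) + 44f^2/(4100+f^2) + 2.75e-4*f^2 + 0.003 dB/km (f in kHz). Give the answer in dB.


Step 1 (Thorp): alpha = 0.11*650.25/(1+650.25) + 44*650.25/(4100+650.25) + 2.75e-4*650.25 + 0.003 = 6.3147 dB/km
Step 2: TL_spread = 20*log10(26000) = 88.3 dB
Step 3: TL_abs = alpha*R = 6.3147 * 26.0 = 164.18 dB
Step 4: TL_total = 88.3 + 164.18 = 252.48

252.48 dB


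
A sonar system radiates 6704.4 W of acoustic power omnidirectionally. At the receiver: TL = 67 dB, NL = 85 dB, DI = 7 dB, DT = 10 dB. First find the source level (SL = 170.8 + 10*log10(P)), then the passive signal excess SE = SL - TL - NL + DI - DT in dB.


Step 1: SL = 170.8 + 10*log10(6704.4) = 209.06 dB
Step 2: SE = SL - TL - NL + DI - DT = 209.06 - 67 - 85 + 7 - 10 = 54.06

54.06 dB


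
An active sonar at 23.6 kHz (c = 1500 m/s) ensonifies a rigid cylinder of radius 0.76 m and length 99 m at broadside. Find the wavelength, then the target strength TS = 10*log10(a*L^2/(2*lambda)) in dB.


Step 1: lambda = c/f = 1500/23600 = 0.06356 m
Step 2: TS = 10*log10(a*L^2/(2*lambda)) = 10*log10(0.76*99^2/(2*0.06356)) = 47.68

47.68 dB


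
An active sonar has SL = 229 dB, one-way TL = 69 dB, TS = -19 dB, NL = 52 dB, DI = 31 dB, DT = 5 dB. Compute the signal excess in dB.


46 dB


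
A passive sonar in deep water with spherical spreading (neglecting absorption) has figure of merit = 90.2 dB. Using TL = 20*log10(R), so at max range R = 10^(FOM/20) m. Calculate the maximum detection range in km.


32.36 km


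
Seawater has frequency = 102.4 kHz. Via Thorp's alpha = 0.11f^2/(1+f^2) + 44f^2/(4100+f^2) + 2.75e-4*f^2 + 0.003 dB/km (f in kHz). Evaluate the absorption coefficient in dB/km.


f^2 = 10485.76
alpha = 0.11*10485.76/(1+10485.76) + 44*10485.76/(4100+10485.76) + 2.75e-4*10485.76 + 0.003 = 34.628

34.628 dB/km
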